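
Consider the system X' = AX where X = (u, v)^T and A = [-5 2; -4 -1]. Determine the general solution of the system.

u(t) = -K_1e^(-3t)cos(2t) - K_2e^(-3t)sin(2t), v(t) = K_1e^(-3t)sin(2t) - K_1e^(-3t)cos(2t) - K_2e^(-3t)sin(2t) - K_2e^(-3t)cos(2t)

Coefficient matrix A = [[-5, 2], [-4, -1]].
Characteristic polynomial det(A - λI) = λ^2 + 6λ + 13 = 0.
Eigenvalues λ = -3 ± 2i (complex conjugate pair).
For λ=-3+2i: an eigenvector is (-1,-1) - i(0,1) = (-1, -1 - i).
A real fundamental pair from Re and Im of e^((-3+2i)t)v: X_1 = e^(-3t)(cos(2t)·(-1,-1) + sin(2t)·(0,1)), X_2 = e^(-3t)(sin(2t)·(-1,-1) - cos(2t)·(0,1)).
General solution: K_1X_1 + K_2X_2.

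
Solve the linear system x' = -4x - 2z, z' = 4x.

Coefficient matrix A = [[-4, -2], [4, 0]].
Characteristic polynomial det(A - λI) = λ^2 + 4λ + 8 = 0.
Eigenvalues λ = -2 ± 2i (complex conjugate pair).
For λ=-2+2i: an eigenvector is (0,-1) - i(1,-1) = (0 - i, -1 + i).
A real fundamental pair from Re and Im of e^((-2+2i)t)v: X_1 = e^(-2t)(cos(2t)·(0,-1) + sin(2t)·(1,-1)), X_2 = e^(-2t)(sin(2t)·(0,-1) - cos(2t)·(1,-1)).
General solution: K_1X_1 + K_2X_2.

x(t) = K_1e^(-2t)sin(2t) - K_2e^(-2t)cos(2t), z(t) = -K_1e^(-2t)sin(2t) - K_1e^(-2t)cos(2t) - K_2e^(-2t)sin(2t) + K_2e^(-2t)cos(2t)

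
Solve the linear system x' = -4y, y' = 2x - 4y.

x(t) = c_1e^(-2t)sin(2t) - c_1e^(-2t)cos(2t) - c_2e^(-2t)sin(2t) - c_2e^(-2t)cos(2t), y(t) = -c_1e^(-2t)cos(2t) - c_2e^(-2t)sin(2t)

Coefficient matrix A = [[0, -4], [2, -4]].
Characteristic polynomial det(A - λI) = λ^2 + 4λ + 8 = 0.
Eigenvalues λ = -2 ± 2i (complex conjugate pair).
For λ=-2+2i: an eigenvector is (-1,-1) - i(1,0) = (-1 - i, -1).
A real fundamental pair from Re and Im of e^((-2+2i)t)v: X_1 = e^(-2t)(cos(2t)·(-1,-1) + sin(2t)·(1,0)), X_2 = e^(-2t)(sin(2t)·(-1,-1) - cos(2t)·(1,0)).
General solution: c_1X_1 + c_2X_2.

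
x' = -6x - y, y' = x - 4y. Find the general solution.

x(t) = c_1e^(-5t) + c_2te^(-5t) + 2c_2e^(-5t), y(t) = -c_1e^(-5t) - c_2te^(-5t) - 3c_2e^(-5t)

Coefficient matrix A = [[-6, -1], [1, -4]].
Characteristic polynomial det(A - λI) = λ^2 + 10λ + 25 = 0.
Single eigenvalue λ = -5 with algebraic multiplicity 2.
Eigenvector v = (1,-1); generalized eigenvector w with (A-λI)w=v is (2,-3).
General solution: e^(-5t)[c_1·v + c_2·(t·v + w)].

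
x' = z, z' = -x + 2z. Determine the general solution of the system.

Coefficient matrix A = [[0, 1], [-1, 2]].
Characteristic polynomial det(A - λI) = λ^2 - 2λ + 1 = 0.
Single eigenvalue λ = 1 with algebraic multiplicity 2.
Eigenvector v = (-1,-1); generalized eigenvector w with (A-λI)w=v is (1,0).
General solution: e^(t)[K_1·v + K_2·(t·v + w)].

x(t) = -K_1e^(t) - K_2te^(t) + K_2e^(t), z(t) = -K_1e^(t) - K_2te^(t)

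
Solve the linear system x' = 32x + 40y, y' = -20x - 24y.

Coefficient matrix A = [[32, 40], [-20, -24]].
Characteristic polynomial det(A - λI) = λ^2 - 8λ + 32 = 0.
Eigenvalues λ = 4 ± 4i (complex conjugate pair).
For λ=4+4i: an eigenvector is (-3,2) - i(-1,1) = (-3 + i, 2 - i).
A real fundamental pair from Re and Im of e^((4+4i)t)v: X_1 = e^(4t)(cos(4t)·(-3,2) + sin(4t)·(-1,1)), X_2 = e^(4t)(sin(4t)·(-3,2) - cos(4t)·(-1,1)).
General solution: c_1X_1 + c_2X_2.

x(t) = -c_1e^(4t)sin(4t) - 3c_1e^(4t)cos(4t) - 3c_2e^(4t)sin(4t) + c_2e^(4t)cos(4t), y(t) = c_1e^(4t)sin(4t) + 2c_1e^(4t)cos(4t) + 2c_2e^(4t)sin(4t) - c_2e^(4t)cos(4t)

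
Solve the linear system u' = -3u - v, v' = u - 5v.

Coefficient matrix A = [[-3, -1], [1, -5]].
Characteristic polynomial det(A - λI) = λ^2 + 8λ + 16 = 0.
Single eigenvalue λ = -4 with algebraic multiplicity 2.
Eigenvector v = (1,1); generalized eigenvector w with (A-λI)w=v is (-2,-3).
General solution: e^(-4t)[c_1·v + c_2·(t·v + w)].

u(t) = c_1e^(-4t) + c_2te^(-4t) - 2c_2e^(-4t), v(t) = c_1e^(-4t) + c_2te^(-4t) - 3c_2e^(-4t)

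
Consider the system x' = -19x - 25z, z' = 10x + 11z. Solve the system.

Coefficient matrix A = [[-19, -25], [10, 11]].
Characteristic polynomial det(A - λI) = λ^2 + 8λ + 41 = 0.
Eigenvalues λ = -4 ± 5i (complex conjugate pair).
For λ=-4+5i: an eigenvector is (1,-1) - i(2,-1) = (1 - 2i, -1 + i).
A real fundamental pair from Re and Im of e^((-4+5i)t)v: X_1 = e^(-4t)(cos(5t)·(1,-1) + sin(5t)·(2,-1)), X_2 = e^(-4t)(sin(5t)·(1,-1) - cos(5t)·(2,-1)).
General solution: K_1X_1 + K_2X_2.

x(t) = 2K_1e^(-4t)sin(5t) + K_1e^(-4t)cos(5t) + K_2e^(-4t)sin(5t) - 2K_2e^(-4t)cos(5t), z(t) = -K_1e^(-4t)sin(5t) - K_1e^(-4t)cos(5t) - K_2e^(-4t)sin(5t) + K_2e^(-4t)cos(5t)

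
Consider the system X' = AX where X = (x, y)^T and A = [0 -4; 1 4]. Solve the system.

Coefficient matrix A = [[0, -4], [1, 4]].
Characteristic polynomial det(A - λI) = λ^2 - 4λ + 4 = 0.
Single eigenvalue λ = 2 with algebraic multiplicity 2.
Eigenvector v = (-2,1); generalized eigenvector w with (A-λI)w=v is (3,-1).
General solution: e^(2t)[K_1·v + K_2·(t·v + w)].

x(t) = -2K_1e^(2t) - 2K_2te^(2t) + 3K_2e^(2t), y(t) = K_1e^(2t) + K_2te^(2t) - K_2e^(2t)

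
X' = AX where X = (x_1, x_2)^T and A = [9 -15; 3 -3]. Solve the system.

x_1(t) = K_1e^(3t)sin(3t) - 2K_1e^(3t)cos(3t) - 2K_2e^(3t)sin(3t) - K_2e^(3t)cos(3t), x_2(t) = -K_1e^(3t)cos(3t) - K_2e^(3t)sin(3t)

Coefficient matrix A = [[9, -15], [3, -3]].
Characteristic polynomial det(A - λI) = λ^2 - 6λ + 18 = 0.
Eigenvalues λ = 3 ± 3i (complex conjugate pair).
For λ=3+3i: an eigenvector is (-2,-1) - i(1,0) = (-2 - i, -1).
A real fundamental pair from Re and Im of e^((3+3i)t)v: X_1 = e^(3t)(cos(3t)·(-2,-1) + sin(3t)·(1,0)), X_2 = e^(3t)(sin(3t)·(-2,-1) - cos(3t)·(1,0)).
General solution: K_1X_1 + K_2X_2.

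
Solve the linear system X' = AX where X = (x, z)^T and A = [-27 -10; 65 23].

Coefficient matrix A = [[-27, -10], [65, 23]].
Characteristic polynomial det(A - λI) = λ^2 + 4λ + 29 = 0.
Eigenvalues λ = -2 ± 5i (complex conjugate pair).
For λ=-2+5i: an eigenvector is (-1,3) - i(-1,2) = (-1 + i, 3 - 2i).
A real fundamental pair from Re and Im of e^((-2+5i)t)v: X_1 = e^(-2t)(cos(5t)·(-1,3) + sin(5t)·(-1,2)), X_2 = e^(-2t)(sin(5t)·(-1,3) - cos(5t)·(-1,2)).
General solution: c_1X_1 + c_2X_2.

x(t) = -c_1e^(-2t)sin(5t) - c_1e^(-2t)cos(5t) - c_2e^(-2t)sin(5t) + c_2e^(-2t)cos(5t), z(t) = 2c_1e^(-2t)sin(5t) + 3c_1e^(-2t)cos(5t) + 3c_2e^(-2t)sin(5t) - 2c_2e^(-2t)cos(5t)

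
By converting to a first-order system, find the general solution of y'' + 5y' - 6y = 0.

Let x_1 = y, x_2 = y'. Then x_1' = x_2 and x_2' = 6x_1 - 5x_2.
A = [[0,1],[6,-5]]; det(A-λI) = λ^2 + 5λ - 6.
Eigenvalues λ = -6, 1 with eigenvectors (1,-6), (1,1).

y(t) = K_1e^(-6t) + K_2e^(t)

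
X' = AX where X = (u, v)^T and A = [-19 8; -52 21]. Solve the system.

u(t) = -K_1e^(t)sin(4t) - K_1e^(t)cos(4t) - K_2e^(t)sin(4t) + K_2e^(t)cos(4t), v(t) = -2K_1e^(t)sin(4t) - 3K_1e^(t)cos(4t) - 3K_2e^(t)sin(4t) + 2K_2e^(t)cos(4t)

Coefficient matrix A = [[-19, 8], [-52, 21]].
Characteristic polynomial det(A - λI) = λ^2 - 2λ + 17 = 0.
Eigenvalues λ = 1 ± 4i (complex conjugate pair).
For λ=1+4i: an eigenvector is (-1,-3) - i(-1,-2) = (-1 + i, -3 + 2i).
A real fundamental pair from Re and Im of e^((1+4i)t)v: X_1 = e^(t)(cos(4t)·(-1,-3) + sin(4t)·(-1,-2)), X_2 = e^(t)(sin(4t)·(-1,-3) - cos(4t)·(-1,-2)).
General solution: K_1X_1 + K_2X_2.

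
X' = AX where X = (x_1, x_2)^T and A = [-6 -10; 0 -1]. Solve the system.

x_1(t) = -c_1e^(-6t) + 2c_2e^(-t), x_2(t) = -c_2e^(-t)

Coefficient matrix A = [[-6, -10], [0, -1]].
Characteristic polynomial det(A - λI) = λ^2 + 7λ + 6 = 0.
Eigenvalues λ = -6, -1.
For λ=-6: (A-λI) row 1 is [0, -10], so an eigenvector is (-1, 0).
For λ=-1: (A-λI) row 1 is [-5, -10], so an eigenvector is (2, -1).
General solution: c_1e^(-6t)(-1,0) + c_2e^(-t)(2,-1).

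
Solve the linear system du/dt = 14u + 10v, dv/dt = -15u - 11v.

Coefficient matrix A = [[14, 10], [-15, -11]].
Characteristic polynomial det(A - λI) = λ^2 - 3λ - 4 = 0.
Eigenvalues λ = -1, 4.
For λ=-1: (A-λI) row 1 is [15, 10], so an eigenvector is (-2, 3).
For λ=4: (A-λI) row 1 is [10, 10], so an eigenvector is (1, -1).
General solution: C_1e^(-t)(-2,3) + C_2e^(4t)(1,-1).

u(t) = -2C_1e^(-t) + C_2e^(4t), v(t) = 3C_1e^(-t) - C_2e^(4t)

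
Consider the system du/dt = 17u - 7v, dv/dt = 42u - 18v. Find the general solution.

u(t) = -C_1e^(3t) - C_2e^(-4t), v(t) = -2C_1e^(3t) - 3C_2e^(-4t)

Coefficient matrix A = [[17, -7], [42, -18]].
Characteristic polynomial det(A - λI) = λ^2 + λ - 12 = 0.
Eigenvalues λ = 3, -4.
For λ=3: (A-λI) row 1 is [14, -7], so an eigenvector is (-1, -2).
For λ=-4: (A-λI) row 1 is [21, -7], so an eigenvector is (-1, -3).
General solution: C_1e^(3t)(-1,-2) + C_2e^(-4t)(-1,-3).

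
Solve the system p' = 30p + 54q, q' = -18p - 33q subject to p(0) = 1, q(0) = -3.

p(t) = -14e^(3t) + 15e^(-6t), q(t) = 7e^(3t) - 10e^(-6t)

Coefficient matrix A = [[30, 54], [-18, -33]].
Characteristic polynomial det(A - λI) = λ^2 + 3λ - 18 = 0.
Eigenvalues λ = 3, -6.
For λ=3: (A-λI) row 1 is [27, 54], so an eigenvector is (2, -1).
For λ=-6: (A-λI) row 1 is [36, 54], so an eigenvector is (-3, 2).
General solution: K_1e^(3t)(2,-1) + K_2e^(-6t)(-3,2).
Applying p(0)=1, q(0)=-3 gives K_1=-7, K_2=-5.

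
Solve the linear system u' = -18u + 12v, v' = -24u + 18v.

u(t) = c_1e^(6t) + c_2e^(-6t), v(t) = 2c_1e^(6t) + c_2e^(-6t)

Coefficient matrix A = [[-18, 12], [-24, 18]].
Characteristic polynomial det(A - λI) = λ^2 - 36 = 0.
Eigenvalues λ = 6, -6.
For λ=6: (A-λI) row 1 is [-24, 12], so an eigenvector is (1, 2).
For λ=-6: (A-λI) row 1 is [-12, 12], so an eigenvector is (1, 1).
General solution: c_1e^(6t)(1,2) + c_2e^(-6t)(1,1).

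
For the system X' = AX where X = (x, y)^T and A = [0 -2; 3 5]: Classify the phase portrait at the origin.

A = [[0,-2],[3,5]]; det(A-λI) = λ^2 - 5λ + 6.
λ = 2, 3: both positive.

unstable node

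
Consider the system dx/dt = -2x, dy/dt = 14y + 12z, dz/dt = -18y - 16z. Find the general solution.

x(t) = C_1e^(-2t), y(t) = 2C_2e^(-4t) + C_3e^(2t), z(t) = -3C_2e^(-4t) - C_3e^(2t)

Coefficient matrix A = [[-2, 0, 0], [0, 14, 12], [0, -18, -16]].
det(A - λI) = 0 gives eigenvalues λ = -2, -4, 2.
For λ=-2: eigenvector (1,0,0).
For λ=-4: eigenvector (0,2,-3).
For λ=2: eigenvector (0,1,-1).
General solution: C_1e^(-2t)(1,0,0) + C_2e^(-4t)(0,2,-3) + C_3e^(2t)(0,1,-1).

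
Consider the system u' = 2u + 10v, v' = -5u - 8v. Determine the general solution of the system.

u(t) = c_1e^(-3t)sin(5t) + c_1e^(-3t)cos(5t) + c_2e^(-3t)sin(5t) - c_2e^(-3t)cos(5t), v(t) = -c_1e^(-3t)sin(5t) + c_2e^(-3t)cos(5t)

Coefficient matrix A = [[2, 10], [-5, -8]].
Characteristic polynomial det(A - λI) = λ^2 + 6λ + 34 = 0.
Eigenvalues λ = -3 ± 5i (complex conjugate pair).
For λ=-3+5i: an eigenvector is (1,0) - i(1,-1) = (1 - i, 0 + i).
A real fundamental pair from Re and Im of e^((-3+5i)t)v: X_1 = e^(-3t)(cos(5t)·(1,0) + sin(5t)·(1,-1)), X_2 = e^(-3t)(sin(5t)·(1,0) - cos(5t)·(1,-1)).
General solution: c_1X_1 + c_2X_2.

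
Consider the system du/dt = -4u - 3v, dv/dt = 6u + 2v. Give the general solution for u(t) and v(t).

u(t) = -c_1e^(-t)cos(3t) - c_2e^(-t)sin(3t), v(t) = -c_1e^(-t)sin(3t) + c_1e^(-t)cos(3t) + c_2e^(-t)sin(3t) + c_2e^(-t)cos(3t)

Coefficient matrix A = [[-4, -3], [6, 2]].
Characteristic polynomial det(A - λI) = λ^2 + 2λ + 10 = 0.
Eigenvalues λ = -1 ± 3i (complex conjugate pair).
For λ=-1+3i: an eigenvector is (-1,1) - i(0,-1) = (-1, 1 + i).
A real fundamental pair from Re and Im of e^((-1+3i)t)v: X_1 = e^(-t)(cos(3t)·(-1,1) + sin(3t)·(0,-1)), X_2 = e^(-t)(sin(3t)·(-1,1) - cos(3t)·(0,-1)).
General solution: c_1X_1 + c_2X_2.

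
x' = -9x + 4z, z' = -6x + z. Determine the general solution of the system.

Coefficient matrix A = [[-9, 4], [-6, 1]].
Characteristic polynomial det(A - λI) = λ^2 + 8λ + 15 = 0.
Eigenvalues λ = -5, -3.
For λ=-5: (A-λI) row 1 is [-4, 4], so an eigenvector is (1, 1).
For λ=-3: (A-λI) row 1 is [-6, 4], so an eigenvector is (2, 3).
General solution: K_1e^(-5t)(1,1) + K_2e^(-3t)(2,3).

x(t) = K_1e^(-5t) + 2K_2e^(-3t), z(t) = K_1e^(-5t) + 3K_2e^(-3t)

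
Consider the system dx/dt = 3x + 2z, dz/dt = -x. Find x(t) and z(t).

x(t) = -K_1e^(t) - 2K_2e^(2t), z(t) = K_1e^(t) + K_2e^(2t)

Coefficient matrix A = [[3, 2], [-1, 0]].
Characteristic polynomial det(A - λI) = λ^2 - 3λ + 2 = 0.
Eigenvalues λ = 1, 2.
For λ=1: (A-λI) row 1 is [2, 2], so an eigenvector is (-1, 1).
For λ=2: (A-λI) row 1 is [1, 2], so an eigenvector is (-2, 1).
General solution: K_1e^(t)(-1,1) + K_2e^(2t)(-2,1).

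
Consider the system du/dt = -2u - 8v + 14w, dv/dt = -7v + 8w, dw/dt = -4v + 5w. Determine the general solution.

u(t) = K_1e^(-2t) + 2K_2e^(-3t) - 2K_3e^(t), v(t) = 2K_2e^(-3t) - K_3e^(t), w(t) = K_2e^(-3t) - K_3e^(t)

Coefficient matrix A = [[-2, -8, 14], [0, -7, 8], [0, -4, 5]].
det(A - λI) = 0 gives eigenvalues λ = -2, -3, 1.
For λ=-2: eigenvector (1,0,0).
For λ=-3: eigenvector (2,2,1).
For λ=1: eigenvector (-2,-1,-1).
General solution: K_1e^(-2t)(1,0,0) + K_2e^(-3t)(2,2,1) + K_3e^(t)(-2,-1,-1).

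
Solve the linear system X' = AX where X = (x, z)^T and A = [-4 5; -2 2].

x(t) = -C_1e^(-t)sin(t) + 2C_1e^(-t)cos(t) + 2C_2e^(-t)sin(t) + C_2e^(-t)cos(t), z(t) = -C_1e^(-t)sin(t) + C_1e^(-t)cos(t) + C_2e^(-t)sin(t) + C_2e^(-t)cos(t)

Coefficient matrix A = [[-4, 5], [-2, 2]].
Characteristic polynomial det(A - λI) = λ^2 + 2λ + 2 = 0.
Eigenvalues λ = -1 ± i (complex conjugate pair).
For λ=-1+i: an eigenvector is (2,1) - i(-1,-1) = (2 + i, 1 + i).
A real fundamental pair from Re and Im of e^((-1+i)t)v: X_1 = e^(-t)(cos(t)·(2,1) + sin(t)·(-1,-1)), X_2 = e^(-t)(sin(t)·(2,1) - cos(t)·(-1,-1)).
General solution: C_1X_1 + C_2X_2.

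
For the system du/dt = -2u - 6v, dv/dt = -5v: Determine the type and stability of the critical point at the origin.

stable node

A = [[-2,-6],[0,-5]]; det(A-λI) = λ^2 + 7λ + 10.
λ = -5, -2: both negative.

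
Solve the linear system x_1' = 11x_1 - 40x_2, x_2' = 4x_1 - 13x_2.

Coefficient matrix A = [[11, -40], [4, -13]].
Characteristic polynomial det(A - λI) = λ^2 + 2λ + 17 = 0.
Eigenvalues λ = -1 ± 4i (complex conjugate pair).
For λ=-1+4i: an eigenvector is (-1,0) - i(-3,-1) = (-1 + 3i, 0 + i).
A real fundamental pair from Re and Im of e^((-1+4i)t)v: X_1 = e^(-t)(cos(4t)·(-1,0) + sin(4t)·(-3,-1)), X_2 = e^(-t)(sin(4t)·(-1,0) - cos(4t)·(-3,-1)).
General solution: C_1X_1 + C_2X_2.

x_1(t) = -3C_1e^(-t)sin(4t) - C_1e^(-t)cos(4t) - C_2e^(-t)sin(4t) + 3C_2e^(-t)cos(4t), x_2(t) = -C_1e^(-t)sin(4t) + C_2e^(-t)cos(4t)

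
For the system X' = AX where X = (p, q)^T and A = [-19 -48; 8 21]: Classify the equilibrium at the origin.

A = [[-19,-48],[8,21]]; det(A-λI) = λ^2 - 2λ - 15.
λ = -3, 5: opposite signs.

saddle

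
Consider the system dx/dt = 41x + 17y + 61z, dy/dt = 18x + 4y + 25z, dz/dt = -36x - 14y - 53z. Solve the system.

Coefficient matrix A = [[41, 17, 61], [18, 4, 25], [-36, -14, -53]].
det(A - λI) = 0 gives eigenvalues λ = -1, -4, -3.
For λ=-1: eigenvector (5,2,-4).
For λ=-4: eigenvector (7,3,-6).
For λ=-3: eigenvector (1,1,-1).
General solution: K_1e^(-t)(5,2,-4) + K_2e^(-4t)(7,3,-6) + K_3e^(-3t)(1,1,-1).

x(t) = 5K_1e^(-t) + 7K_2e^(-4t) + K_3e^(-3t), y(t) = 2K_1e^(-t) + 3K_2e^(-4t) + K_3e^(-3t), z(t) = -4K_1e^(-t) - 6K_2e^(-4t) - K_3e^(-3t)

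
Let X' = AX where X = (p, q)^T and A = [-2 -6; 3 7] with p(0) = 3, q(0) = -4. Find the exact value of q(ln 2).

A = [[-2,-6],[3,7]]; eigenvalues λ = 1, 4.
Eigenvectors: (2,-1) for λ=1, (1,-1) for λ=4.
From the initial condition, c_1 = -1, c_2 = 5.
q(ln 2) = (-1)(2^1)(-1) + (5)(2^4)(-1) = -78.

-78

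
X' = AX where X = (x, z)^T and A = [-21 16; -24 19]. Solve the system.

Coefficient matrix A = [[-21, 16], [-24, 19]].
Characteristic polynomial det(A - λI) = λ^2 + 2λ - 15 = 0.
Eigenvalues λ = -5, 3.
For λ=-5: (A-λI) row 1 is [-16, 16], so an eigenvector is (-1, -1).
For λ=3: (A-λI) row 1 is [-24, 16], so an eigenvector is (-2, -3).
General solution: c_1e^(-5t)(-1,-1) + c_2e^(3t)(-2,-3).

x(t) = -c_1e^(-5t) - 2c_2e^(3t), z(t) = -c_1e^(-5t) - 3c_2e^(3t)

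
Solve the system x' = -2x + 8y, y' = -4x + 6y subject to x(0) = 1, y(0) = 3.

x(t) = 5e^(2t)sin(4t) + e^(2t)cos(4t), y(t) = 2e^(2t)sin(4t) + 3e^(2t)cos(4t)

Coefficient matrix A = [[-2, 8], [-4, 6]].
Characteristic polynomial det(A - λI) = λ^2 - 4λ + 20 = 0.
Eigenvalues λ = 2 ± 4i (complex conjugate pair).
For λ=2+4i: an eigenvector is (-1,0) - i(1,1) = (-1 - i, 0 - i).
A real fundamental pair from Re and Im of e^((2+4i)t)v: X_1 = e^(2t)(cos(4t)·(-1,0) + sin(4t)·(1,1)), X_2 = e^(2t)(sin(4t)·(-1,0) - cos(4t)·(1,1)).
General solution: K_1X_1 + K_2X_2.
Applying x(0)=1, y(0)=3 gives K_1=2, K_2=-3.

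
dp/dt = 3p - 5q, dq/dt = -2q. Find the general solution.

p(t) = C_1e^(3t) - C_2e^(-2t), q(t) = -C_2e^(-2t)

Coefficient matrix A = [[3, -5], [0, -2]].
Characteristic polynomial det(A - λI) = λ^2 - λ - 6 = 0.
Eigenvalues λ = 3, -2.
For λ=3: (A-λI) row 1 is [0, -5], so an eigenvector is (1, 0).
For λ=-2: (A-λI) row 1 is [5, -5], so an eigenvector is (-1, -1).
General solution: C_1e^(3t)(1,0) + C_2e^(-2t)(-1,-1).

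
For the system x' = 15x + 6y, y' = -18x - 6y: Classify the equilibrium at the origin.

unstable node

A = [[15,6],[-18,-6]]; det(A-λI) = λ^2 - 9λ + 18.
λ = 3, 6: both positive.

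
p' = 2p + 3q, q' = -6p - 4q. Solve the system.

p(t) = -C_1e^(-t)cos(3t) - C_2e^(-t)sin(3t), q(t) = C_1e^(-t)sin(3t) + C_1e^(-t)cos(3t) + C_2e^(-t)sin(3t) - C_2e^(-t)cos(3t)

Coefficient matrix A = [[2, 3], [-6, -4]].
Characteristic polynomial det(A - λI) = λ^2 + 2λ + 10 = 0.
Eigenvalues λ = -1 ± 3i (complex conjugate pair).
For λ=-1+3i: an eigenvector is (-1,1) - i(0,1) = (-1, 1 - i).
A real fundamental pair from Re and Im of e^((-1+3i)t)v: X_1 = e^(-t)(cos(3t)·(-1,1) + sin(3t)·(0,1)), X_2 = e^(-t)(sin(3t)·(-1,1) - cos(3t)·(0,1)).
General solution: C_1X_1 + C_2X_2.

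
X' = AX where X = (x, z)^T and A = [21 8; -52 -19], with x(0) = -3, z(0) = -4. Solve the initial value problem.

Coefficient matrix A = [[21, 8], [-52, -19]].
Characteristic polynomial det(A - λI) = λ^2 - 2λ + 17 = 0.
Eigenvalues λ = 1 ± 4i (complex conjugate pair).
For λ=1+4i: an eigenvector is (1,-3) - i(-1,2) = (1 + i, -3 - 2i).
A real fundamental pair from Re and Im of e^((1+4i)t)v: X_1 = e^(t)(cos(4t)·(1,-3) + sin(4t)·(-1,2)), X_2 = e^(t)(sin(4t)·(1,-3) - cos(4t)·(-1,2)).
General solution: K_1X_1 + K_2X_2.
Applying x(0)=-3, z(0)=-4 gives K_1=10, K_2=-13.

x(t) = -23e^(t)sin(4t) - 3e^(t)cos(4t), z(t) = 59e^(t)sin(4t) - 4e^(t)cos(4t)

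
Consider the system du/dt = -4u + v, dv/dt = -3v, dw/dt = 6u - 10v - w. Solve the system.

u(t) = K_1e^(-4t) + K_2e^(-3t), v(t) = K_2e^(-3t), w(t) = -2K_1e^(-4t) + 2K_2e^(-3t) + K_3e^(-t)

Coefficient matrix A = [[-4, 1, 0], [0, -3, 0], [6, -10, -1]].
det(A - λI) = 0 gives eigenvalues λ = -4, -3, -1.
For λ=-4: eigenvector (1,0,-2).
For λ=-3: eigenvector (1,1,2).
For λ=-1: eigenvector (0,0,1).
General solution: K_1e^(-4t)(1,0,-2) + K_2e^(-3t)(1,1,2) + K_3e^(-t)(0,0,1).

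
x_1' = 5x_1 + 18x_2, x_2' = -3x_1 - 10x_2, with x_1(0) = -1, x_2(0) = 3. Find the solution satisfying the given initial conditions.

Coefficient matrix A = [[5, 18], [-3, -10]].
Characteristic polynomial det(A - λI) = λ^2 + 5λ + 4 = 0.
Eigenvalues λ = -4, -1.
For λ=-4: (A-λI) row 1 is [9, 18], so an eigenvector is (-2, 1).
For λ=-1: (A-λI) row 1 is [6, 18], so an eigenvector is (-3, 1).
General solution: c_1e^(-4t)(-2,1) + c_2e^(-t)(-3,1).
Applying x_1(0)=-1, x_2(0)=3 gives c_1=8, c_2=-5.

x_1(t) = 15e^(-t) - 16e^(-4t), x_2(t) = -5e^(-t) + 8e^(-4t)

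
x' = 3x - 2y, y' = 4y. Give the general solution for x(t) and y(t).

x(t) = c_1e^(3t) + 2c_2e^(4t), y(t) = -c_2e^(4t)

Coefficient matrix A = [[3, -2], [0, 4]].
Characteristic polynomial det(A - λI) = λ^2 - 7λ + 12 = 0.
Eigenvalues λ = 3, 4.
For λ=3: (A-λI) row 1 is [0, -2], so an eigenvector is (1, 0).
For λ=4: (A-λI) row 1 is [-1, -2], so an eigenvector is (2, -1).
General solution: c_1e^(3t)(1,0) + c_2e^(4t)(2,-1).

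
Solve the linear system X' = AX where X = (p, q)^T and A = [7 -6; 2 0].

Coefficient matrix A = [[7, -6], [2, 0]].
Characteristic polynomial det(A - λI) = λ^2 - 7λ + 12 = 0.
Eigenvalues λ = 4, 3.
For λ=4: (A-λI) row 1 is [3, -6], so an eigenvector is (2, 1).
For λ=3: (A-λI) row 1 is [4, -6], so an eigenvector is (3, 2).
General solution: C_1e^(4t)(2,1) + C_2e^(3t)(3,2).

p(t) = 2C_1e^(4t) + 3C_2e^(3t), q(t) = C_1e^(4t) + 2C_2e^(3t)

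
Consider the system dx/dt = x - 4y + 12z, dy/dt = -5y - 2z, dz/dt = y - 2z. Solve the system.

x(t) = K_1e^(t) - 4K_2e^(-3t) + 4K_3e^(-4t), y(t) = -K_2e^(-3t) + 2K_3e^(-4t), z(t) = K_2e^(-3t) - K_3e^(-4t)

Coefficient matrix A = [[1, -4, 12], [0, -5, -2], [0, 1, -2]].
det(A - λI) = 0 gives eigenvalues λ = 1, -3, -4.
For λ=1: eigenvector (1,0,0).
For λ=-3: eigenvector (-4,-1,1).
For λ=-4: eigenvector (4,2,-1).
General solution: K_1e^(t)(1,0,0) + K_2e^(-3t)(-4,-1,1) + K_3e^(-4t)(4,2,-1).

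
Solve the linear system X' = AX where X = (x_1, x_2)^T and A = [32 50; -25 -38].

Coefficient matrix A = [[32, 50], [-25, -38]].
Characteristic polynomial det(A - λI) = λ^2 + 6λ + 34 = 0.
Eigenvalues λ = -3 ± 5i (complex conjugate pair).
For λ=-3+5i: an eigenvector is (-3,2) - i(-1,1) = (-3 + i, 2 - i).
A real fundamental pair from Re and Im of e^((-3+5i)t)v: X_1 = e^(-3t)(cos(5t)·(-3,2) + sin(5t)·(-1,1)), X_2 = e^(-3t)(sin(5t)·(-3,2) - cos(5t)·(-1,1)).
General solution: K_1X_1 + K_2X_2.

x_1(t) = -K_1e^(-3t)sin(5t) - 3K_1e^(-3t)cos(5t) - 3K_2e^(-3t)sin(5t) + K_2e^(-3t)cos(5t), x_2(t) = K_1e^(-3t)sin(5t) + 2K_1e^(-3t)cos(5t) + 2K_2e^(-3t)sin(5t) - K_2e^(-3t)cos(5t)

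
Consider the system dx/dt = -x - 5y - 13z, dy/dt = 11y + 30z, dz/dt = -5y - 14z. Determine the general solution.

x(t) = K_1e^(-t) - K_2e^(t) + K_3e^(-4t), y(t) = 3K_2e^(t) - 2K_3e^(-4t), z(t) = -K_2e^(t) + K_3e^(-4t)

Coefficient matrix A = [[-1, -5, -13], [0, 11, 30], [0, -5, -14]].
det(A - λI) = 0 gives eigenvalues λ = -1, 1, -4.
For λ=-1: eigenvector (1,0,0).
For λ=1: eigenvector (-1,3,-1).
For λ=-4: eigenvector (1,-2,1).
General solution: K_1e^(-t)(1,0,0) + K_2e^(t)(-1,3,-1) + K_3e^(-4t)(1,-2,1).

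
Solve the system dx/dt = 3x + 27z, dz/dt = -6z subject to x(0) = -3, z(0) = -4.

Coefficient matrix A = [[3, 27], [0, -6]].
Characteristic polynomial det(A - λI) = λ^2 + 3λ - 18 = 0.
Eigenvalues λ = -6, 3.
For λ=-6: (A-λI) row 1 is [9, 27], so an eigenvector is (3, -1).
For λ=3: (A-λI) row 1 is [0, 27], so an eigenvector is (1, 0).
General solution: C_1e^(-6t)(3,-1) + C_2e^(3t)(1,0).
Applying x(0)=-3, z(0)=-4 gives C_1=4, C_2=-15.

x(t) = -15e^(3t) + 12e^(-6t), z(t) = -4e^(-6t)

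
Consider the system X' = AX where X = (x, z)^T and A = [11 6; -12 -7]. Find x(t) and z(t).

Coefficient matrix A = [[11, 6], [-12, -7]].
Characteristic polynomial det(A - λI) = λ^2 - 4λ - 5 = 0.
Eigenvalues λ = 5, -1.
For λ=5: (A-λI) row 1 is [6, 6], so an eigenvector is (1, -1).
For λ=-1: (A-λI) row 1 is [12, 6], so an eigenvector is (1, -2).
General solution: K_1e^(5t)(1,-1) + K_2e^(-t)(1,-2).

x(t) = K_1e^(5t) + K_2e^(-t), z(t) = -K_1e^(5t) - 2K_2e^(-t)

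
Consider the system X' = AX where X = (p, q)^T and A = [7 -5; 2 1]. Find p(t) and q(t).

p(t) = 2K_1e^(4t)sin(t) - K_1e^(4t)cos(t) - K_2e^(4t)sin(t) - 2K_2e^(4t)cos(t), q(t) = K_1e^(4t)sin(t) - K_1e^(4t)cos(t) - K_2e^(4t)sin(t) - K_2e^(4t)cos(t)

Coefficient matrix A = [[7, -5], [2, 1]].
Characteristic polynomial det(A - λI) = λ^2 - 8λ + 17 = 0.
Eigenvalues λ = 4 ± i (complex conjugate pair).
For λ=4+i: an eigenvector is (-1,-1) - i(2,1) = (-1 - 2i, -1 - i).
A real fundamental pair from Re and Im of e^((4+i)t)v: X_1 = e^(4t)(cos(t)·(-1,-1) + sin(t)·(2,1)), X_2 = e^(4t)(sin(t)·(-1,-1) - cos(t)·(2,1)).
General solution: K_1X_1 + K_2X_2.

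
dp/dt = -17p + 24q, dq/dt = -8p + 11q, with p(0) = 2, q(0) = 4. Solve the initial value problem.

p(t) = 18e^(-t) - 16e^(-5t), q(t) = 12e^(-t) - 8e^(-5t)

Coefficient matrix A = [[-17, 24], [-8, 11]].
Characteristic polynomial det(A - λI) = λ^2 + 6λ + 5 = 0.
Eigenvalues λ = -1, -5.
For λ=-1: (A-λI) row 1 is [-16, 24], so an eigenvector is (-3, -2).
For λ=-5: (A-λI) row 1 is [-12, 24], so an eigenvector is (-2, -1).
General solution: K_1e^(-t)(-3,-2) + K_2e^(-5t)(-2,-1).
Applying p(0)=2, q(0)=4 gives K_1=-6, K_2=8.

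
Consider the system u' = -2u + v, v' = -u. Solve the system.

u(t) = -C_1e^(-t) - C_2te^(-t) - 2C_2e^(-t), v(t) = -C_1e^(-t) - C_2te^(-t) - 3C_2e^(-t)

Coefficient matrix A = [[-2, 1], [-1, 0]].
Characteristic polynomial det(A - λI) = λ^2 + 2λ + 1 = 0.
Single eigenvalue λ = -1 with algebraic multiplicity 2.
Eigenvector v = (-1,-1); generalized eigenvector w with (A-λI)w=v is (-2,-3).
General solution: e^(-t)[C_1·v + C_2·(t·v + w)].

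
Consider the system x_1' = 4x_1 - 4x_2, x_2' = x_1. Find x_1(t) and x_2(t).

Coefficient matrix A = [[4, -4], [1, 0]].
Characteristic polynomial det(A - λI) = λ^2 - 4λ + 4 = 0.
Single eigenvalue λ = 2 with algebraic multiplicity 2.
Eigenvector v = (-2,-1); generalized eigenvector w with (A-λI)w=v is (3,2).
General solution: e^(2t)[c_1·v + c_2·(t·v + w)].

x_1(t) = -2c_1e^(2t) - 2c_2te^(2t) + 3c_2e^(2t), x_2(t) = -c_1e^(2t) - c_2te^(2t) + 2c_2e^(2t)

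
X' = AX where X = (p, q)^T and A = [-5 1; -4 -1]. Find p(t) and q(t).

Coefficient matrix A = [[-5, 1], [-4, -1]].
Characteristic polynomial det(A - λI) = λ^2 + 6λ + 9 = 0.
Single eigenvalue λ = -3 with algebraic multiplicity 2.
Eigenvector v = (1,2); generalized eigenvector w with (A-λI)w=v is (0,1).
General solution: e^(-3t)[K_1·v + K_2·(t·v + w)].

p(t) = K_1e^(-3t) + K_2te^(-3t), q(t) = 2K_1e^(-3t) + 2K_2te^(-3t) + K_2e^(-3t)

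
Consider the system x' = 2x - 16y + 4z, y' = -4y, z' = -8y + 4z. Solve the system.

x(t) = K_1e^(2t) + 2K_2e^(4t) + 2K_3e^(-4t), y(t) = K_3e^(-4t), z(t) = K_2e^(4t) + K_3e^(-4t)

Coefficient matrix A = [[2, -16, 4], [0, -4, 0], [0, -8, 4]].
det(A - λI) = 0 gives eigenvalues λ = 2, 4, -4.
For λ=2: eigenvector (1,0,0).
For λ=4: eigenvector (2,0,1).
For λ=-4: eigenvector (2,1,1).
General solution: K_1e^(2t)(1,0,0) + K_2e^(4t)(2,0,1) + K_3e^(-4t)(2,1,1).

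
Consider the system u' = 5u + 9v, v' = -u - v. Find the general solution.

u(t) = -3C_1e^(2t) - 3C_2te^(2t) - C_2e^(2t), v(t) = C_1e^(2t) + C_2te^(2t)

Coefficient matrix A = [[5, 9], [-1, -1]].
Characteristic polynomial det(A - λI) = λ^2 - 4λ + 4 = 0.
Single eigenvalue λ = 2 with algebraic multiplicity 2.
Eigenvector v = (-3,1); generalized eigenvector w with (A-λI)w=v is (-1,0).
General solution: e^(2t)[C_1·v + C_2·(t·v + w)].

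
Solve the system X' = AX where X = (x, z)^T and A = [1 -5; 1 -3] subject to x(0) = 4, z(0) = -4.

Coefficient matrix A = [[1, -5], [1, -3]].
Characteristic polynomial det(A - λI) = λ^2 + 2λ + 2 = 0.
Eigenvalues λ = -1 ± i (complex conjugate pair).
For λ=-1+i: an eigenvector is (-2,-1) - i(1,0) = (-2 - i, -1).
A real fundamental pair from Re and Im of e^((-1+i)t)v: X_1 = e^(-t)(cos(t)·(-2,-1) + sin(t)·(1,0)), X_2 = e^(-t)(sin(t)·(-2,-1) - cos(t)·(1,0)).
General solution: c_1X_1 + c_2X_2.
Applying x(0)=4, z(0)=-4 gives c_1=4, c_2=-12.

x(t) = 28e^(-t)sin(t) + 4e^(-t)cos(t), z(t) = 12e^(-t)sin(t) - 4e^(-t)cos(t)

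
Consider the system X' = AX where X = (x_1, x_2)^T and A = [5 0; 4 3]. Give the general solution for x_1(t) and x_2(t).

x_1(t) = -c_2e^(5t), x_2(t) = -c_1e^(3t) - 2c_2e^(5t)

Coefficient matrix A = [[5, 0], [4, 3]].
Characteristic polynomial det(A - λI) = λ^2 - 8λ + 15 = 0.
Eigenvalues λ = 3, 5.
For λ=3: (A-λI) row 1 is [2, 0], so an eigenvector is (0, -1).
For λ=5: (A-λI) row 2 is [4, -2], so an eigenvector is (-1, -2).
General solution: c_1e^(3t)(0,-1) + c_2e^(5t)(-1,-2).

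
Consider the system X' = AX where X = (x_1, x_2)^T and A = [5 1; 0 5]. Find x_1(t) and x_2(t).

Coefficient matrix A = [[5, 1], [0, 5]].
Characteristic polynomial det(A - λI) = λ^2 - 10λ + 25 = 0.
Single eigenvalue λ = 5 with algebraic multiplicity 2.
Eigenvector v = (-1,0); generalized eigenvector w with (A-λI)w=v is (1,-1).
General solution: e^(5t)[K_1·v + K_2·(t·v + w)].

x_1(t) = -K_1e^(5t) - K_2te^(5t) + K_2e^(5t), x_2(t) = -K_2e^(5t)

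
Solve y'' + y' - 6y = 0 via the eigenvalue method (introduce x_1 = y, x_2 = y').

Let x_1 = y, x_2 = y'. Then x_1' = x_2 and x_2' = 6x_1 - x_2.
A = [[0,1],[6,-1]]; det(A-λI) = λ^2 + λ - 6.
Eigenvalues λ = 2, -3 with eigenvectors (1,2), (1,-3).

y(t) = c_1e^(2t) + c_2e^(-3t)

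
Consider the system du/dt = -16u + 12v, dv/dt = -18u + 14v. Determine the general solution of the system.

u(t) = C_1e^(-4t) + 2C_2e^(2t), v(t) = C_1e^(-4t) + 3C_2e^(2t)

Coefficient matrix A = [[-16, 12], [-18, 14]].
Characteristic polynomial det(A - λI) = λ^2 + 2λ - 8 = 0.
Eigenvalues λ = -4, 2.
For λ=-4: (A-λI) row 1 is [-12, 12], so an eigenvector is (1, 1).
For λ=2: (A-λI) row 1 is [-18, 12], so an eigenvector is (2, 3).
General solution: C_1e^(-4t)(1,1) + C_2e^(2t)(2,3).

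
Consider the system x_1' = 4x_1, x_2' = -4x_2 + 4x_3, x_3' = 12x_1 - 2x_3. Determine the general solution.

x_1(t) = K_1e^(4t), x_2(t) = K_1e^(4t) + K_2e^(-4t) + 2K_3e^(-2t), x_3(t) = 2K_1e^(4t) + K_3e^(-2t)

Coefficient matrix A = [[4, 0, 0], [0, -4, 4], [12, 0, -2]].
det(A - λI) = 0 gives eigenvalues λ = 4, -4, -2.
For λ=4: eigenvector (1,1,2).
For λ=-4: eigenvector (0,1,0).
For λ=-2: eigenvector (0,2,1).
General solution: K_1e^(4t)(1,1,2) + K_2e^(-4t)(0,1,0) + K_3e^(-2t)(0,2,1).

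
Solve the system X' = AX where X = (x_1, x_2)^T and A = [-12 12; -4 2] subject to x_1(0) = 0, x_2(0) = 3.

Coefficient matrix A = [[-12, 12], [-4, 2]].
Characteristic polynomial det(A - λI) = λ^2 + 10λ + 24 = 0.
Eigenvalues λ = -4, -6.
For λ=-4: (A-λI) row 1 is [-8, 12], so an eigenvector is (3, 2).
For λ=-6: (A-λI) row 1 is [-6, 12], so an eigenvector is (2, 1).
General solution: K_1e^(-4t)(3,2) + K_2e^(-6t)(2,1).
Applying x_1(0)=0, x_2(0)=3 gives K_1=6, K_2=-9.

x_1(t) = 18e^(-4t) - 18e^(-6t), x_2(t) = 12e^(-4t) - 9e^(-6t)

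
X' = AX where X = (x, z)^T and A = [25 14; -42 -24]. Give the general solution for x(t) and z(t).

x(t) = -2C_1e^(4t) - C_2e^(-3t), z(t) = 3C_1e^(4t) + 2C_2e^(-3t)

Coefficient matrix A = [[25, 14], [-42, -24]].
Characteristic polynomial det(A - λI) = λ^2 - λ - 12 = 0.
Eigenvalues λ = 4, -3.
For λ=4: (A-λI) row 1 is [21, 14], so an eigenvector is (-2, 3).
For λ=-3: (A-λI) row 1 is [28, 14], so an eigenvector is (-1, 2).
General solution: C_1e^(4t)(-2,3) + C_2e^(-3t)(-1,2).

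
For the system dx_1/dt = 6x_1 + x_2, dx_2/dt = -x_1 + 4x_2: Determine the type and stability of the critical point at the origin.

A = [[6,1],[-1,4]]; det(A-λI) = λ^2 - 10λ + 25.
repeated λ = 5 with a single eigenvector.

unstable improper node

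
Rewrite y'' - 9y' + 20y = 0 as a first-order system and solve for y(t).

Let x_1 = y, x_2 = y'. Then x_1' = x_2 and x_2' = -20x_1 + 9x_2.
A = [[0,1],[-20,9]]; det(A-λI) = λ^2 - 9λ + 20.
Eigenvalues λ = 5, 4 with eigenvectors (1,5), (1,4).

y(t) = C_1e^(5t) + C_2e^(4t)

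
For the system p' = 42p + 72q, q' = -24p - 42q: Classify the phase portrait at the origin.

A = [[42,72],[-24,-42]]; det(A-λI) = λ^2 - 36.
λ = 6, -6: opposite signs.

saddle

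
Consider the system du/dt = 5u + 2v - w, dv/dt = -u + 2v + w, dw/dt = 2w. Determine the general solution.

u(t) = -c_1e^(2t) - 2c_2e^(4t) - c_3e^(3t), v(t) = c_1e^(2t) + c_2e^(4t) + c_3e^(3t), w(t) = -c_1e^(2t)

Coefficient matrix A = [[5, 2, -1], [-1, 2, 1], [0, 0, 2]].
det(A - λI) = 0 gives eigenvalues λ = 2, 4, 3.
For λ=2: eigenvector (-1,1,-1).
For λ=4: eigenvector (-2,1,0).
For λ=3: eigenvector (-1,1,0).
General solution: c_1e^(2t)(-1,1,-1) + c_2e^(4t)(-2,1,0) + c_3e^(3t)(-1,1,0).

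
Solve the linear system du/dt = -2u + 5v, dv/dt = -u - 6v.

u(t) = 2K_1e^(-4t)sin(t) + K_1e^(-4t)cos(t) + K_2e^(-4t)sin(t) - 2K_2e^(-4t)cos(t), v(t) = -K_1e^(-4t)sin(t) + K_2e^(-4t)cos(t)

Coefficient matrix A = [[-2, 5], [-1, -6]].
Characteristic polynomial det(A - λI) = λ^2 + 8λ + 17 = 0.
Eigenvalues λ = -4 ± i (complex conjugate pair).
For λ=-4+i: an eigenvector is (1,0) - i(2,-1) = (1 - 2i, 0 + i).
A real fundamental pair from Re and Im of e^((-4+i)t)v: X_1 = e^(-4t)(cos(t)·(1,0) + sin(t)·(2,-1)), X_2 = e^(-4t)(sin(t)·(1,0) - cos(t)·(2,-1)).
General solution: K_1X_1 + K_2X_2.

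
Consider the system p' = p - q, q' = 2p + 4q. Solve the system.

p(t) = K_1e^(3t) + K_2e^(2t), q(t) = -2K_1e^(3t) - K_2e^(2t)

Coefficient matrix A = [[1, -1], [2, 4]].
Characteristic polynomial det(A - λI) = λ^2 - 5λ + 6 = 0.
Eigenvalues λ = 3, 2.
For λ=3: (A-λI) row 1 is [-2, -1], so an eigenvector is (1, -2).
For λ=2: (A-λI) row 1 is [-1, -1], so an eigenvector is (1, -1).
General solution: K_1e^(3t)(1,-2) + K_2e^(2t)(1,-1).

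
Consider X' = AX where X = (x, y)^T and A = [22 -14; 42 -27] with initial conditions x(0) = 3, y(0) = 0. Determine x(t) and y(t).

x(t) = 12e^(t) - 9e^(-6t), y(t) = 18e^(t) - 18e^(-6t)

Coefficient matrix A = [[22, -14], [42, -27]].
Characteristic polynomial det(A - λI) = λ^2 + 5λ - 6 = 0.
Eigenvalues λ = 1, -6.
For λ=1: (A-λI) row 1 is [21, -14], so an eigenvector is (2, 3).
For λ=-6: (A-λI) row 1 is [28, -14], so an eigenvector is (1, 2).
General solution: c_1e^(t)(2,3) + c_2e^(-6t)(1,2).
Applying x(0)=3, y(0)=0 gives c_1=6, c_2=-9.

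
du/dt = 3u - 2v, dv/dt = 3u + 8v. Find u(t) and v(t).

Coefficient matrix A = [[3, -2], [3, 8]].
Characteristic polynomial det(A - λI) = λ^2 - 11λ + 30 = 0.
Eigenvalues λ = 6, 5.
For λ=6: (A-λI) row 1 is [-3, -2], so an eigenvector is (-2, 3).
For λ=5: (A-λI) row 1 is [-2, -2], so an eigenvector is (1, -1).
General solution: C_1e^(6t)(-2,3) + C_2e^(5t)(1,-1).

u(t) = -2C_1e^(6t) + C_2e^(5t), v(t) = 3C_1e^(6t) - C_2e^(5t)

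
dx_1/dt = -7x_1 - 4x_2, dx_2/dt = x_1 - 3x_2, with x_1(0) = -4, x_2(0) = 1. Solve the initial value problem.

Coefficient matrix A = [[-7, -4], [1, -3]].
Characteristic polynomial det(A - λI) = λ^2 + 10λ + 25 = 0.
Single eigenvalue λ = -5 with algebraic multiplicity 2.
Eigenvector v = (-2,1); generalized eigenvector w with (A-λI)w=v is (-1,1).
General solution: e^(-5t)[K_1·v + K_2·(t·v + w)].
Applying x_1(0)=-4, x_2(0)=1 gives K_1=3, K_2=-2.

x_1(t) = 4te^(-5t) - 4e^(-5t), x_2(t) = -2te^(-5t) + e^(-5t)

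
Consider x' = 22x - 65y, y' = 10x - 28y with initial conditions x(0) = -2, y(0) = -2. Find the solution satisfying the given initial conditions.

x(t) = 16e^(-3t)sin(5t) - 2e^(-3t)cos(5t), y(t) = 6e^(-3t)sin(5t) - 2e^(-3t)cos(5t)

Coefficient matrix A = [[22, -65], [10, -28]].
Characteristic polynomial det(A - λI) = λ^2 + 6λ + 34 = 0.
Eigenvalues λ = -3 ± 5i (complex conjugate pair).
For λ=-3+5i: an eigenvector is (-3,-1) - i(-2,-1) = (-3 + 2i, -1 + i).
A real fundamental pair from Re and Im of e^((-3+5i)t)v: X_1 = e^(-3t)(cos(5t)·(-3,-1) + sin(5t)·(-2,-1)), X_2 = e^(-3t)(sin(5t)·(-3,-1) - cos(5t)·(-2,-1)).
General solution: c_1X_1 + c_2X_2.
Applying x(0)=-2, y(0)=-2 gives c_1=-2, c_2=-4.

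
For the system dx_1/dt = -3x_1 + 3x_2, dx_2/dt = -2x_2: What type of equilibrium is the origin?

A = [[-3,3],[0,-2]]; det(A-λI) = λ^2 + 5λ + 6.
λ = -3, -2: both negative.

stable node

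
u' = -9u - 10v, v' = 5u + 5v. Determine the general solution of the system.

Coefficient matrix A = [[-9, -10], [5, 5]].
Characteristic polynomial det(A - λI) = λ^2 + 4λ + 5 = 0.
Eigenvalues λ = -2 ± i (complex conjugate pair).
For λ=-2+i: an eigenvector is (-1,1) - i(-3,2) = (-1 + 3i, 1 - 2i).
A real fundamental pair from Re and Im of e^((-2+i)t)v: X_1 = e^(-2t)(cos(t)·(-1,1) + sin(t)·(-3,2)), X_2 = e^(-2t)(sin(t)·(-1,1) - cos(t)·(-3,2)).
General solution: K_1X_1 + K_2X_2.

u(t) = -3K_1e^(-2t)sin(t) - K_1e^(-2t)cos(t) - K_2e^(-2t)sin(t) + 3K_2e^(-2t)cos(t), v(t) = 2K_1e^(-2t)sin(t) + K_1e^(-2t)cos(t) + K_2e^(-2t)sin(t) - 2K_2e^(-2t)cos(t)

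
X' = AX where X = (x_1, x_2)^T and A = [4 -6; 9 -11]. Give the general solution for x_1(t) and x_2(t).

x_1(t) = 2C_1e^(-5t) + C_2e^(-2t), x_2(t) = 3C_1e^(-5t) + C_2e^(-2t)

Coefficient matrix A = [[4, -6], [9, -11]].
Characteristic polynomial det(A - λI) = λ^2 + 7λ + 10 = 0.
Eigenvalues λ = -5, -2.
For λ=-5: (A-λI) row 1 is [9, -6], so an eigenvector is (2, 3).
For λ=-2: (A-λI) row 1 is [6, -6], so an eigenvector is (1, 1).
General solution: C_1e^(-5t)(2,3) + C_2e^(-2t)(1,1).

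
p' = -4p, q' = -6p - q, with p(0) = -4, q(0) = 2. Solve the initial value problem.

Coefficient matrix A = [[-4, 0], [-6, -1]].
Characteristic polynomial det(A - λI) = λ^2 + 5λ + 4 = 0.
Eigenvalues λ = -4, -1.
For λ=-4: (A-λI) row 2 is [-6, 3], so an eigenvector is (1, 2).
For λ=-1: (A-λI) row 1 is [-3, 0], so an eigenvector is (0, -1).
General solution: C_1e^(-4t)(1,2) + C_2e^(-t)(0,-1).
Applying p(0)=-4, q(0)=2 gives C_1=-4, C_2=-10.

p(t) = -4e^(-4t), q(t) = 10e^(-t) - 8e^(-4t)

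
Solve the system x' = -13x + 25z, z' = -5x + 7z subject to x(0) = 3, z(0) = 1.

Coefficient matrix A = [[-13, 25], [-5, 7]].
Characteristic polynomial det(A - λI) = λ^2 + 6λ + 34 = 0.
Eigenvalues λ = -3 ± 5i (complex conjugate pair).
For λ=-3+5i: an eigenvector is (1,0) - i(-2,-1) = (1 + 2i, 0 + i).
A real fundamental pair from Re and Im of e^((-3+5i)t)v: X_1 = e^(-3t)(cos(5t)·(1,0) + sin(5t)·(-2,-1)), X_2 = e^(-3t)(sin(5t)·(1,0) - cos(5t)·(-2,-1)).
General solution: K_1X_1 + K_2X_2.
Applying x(0)=3, z(0)=1 gives K_1=1, K_2=1.

x(t) = -e^(-3t)sin(5t) + 3e^(-3t)cos(5t), z(t) = -e^(-3t)sin(5t) + e^(-3t)cos(5t)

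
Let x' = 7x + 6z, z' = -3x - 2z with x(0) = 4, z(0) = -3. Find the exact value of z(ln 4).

-264

A = [[7,6],[-3,-2]]; eigenvalues λ = 4, 1.
Eigenvectors: (-2,1) for λ=4, (1,-1) for λ=1.
From the initial condition, c_1 = -1, c_2 = 2.
z(ln 4) = (-1)(4^4)(1) + (2)(4^1)(-1) = -264.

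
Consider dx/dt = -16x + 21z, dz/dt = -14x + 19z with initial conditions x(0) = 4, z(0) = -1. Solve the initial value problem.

x(t) = -11e^(5t) + 15e^(-2t), z(t) = -11e^(5t) + 10e^(-2t)

Coefficient matrix A = [[-16, 21], [-14, 19]].
Characteristic polynomial det(A - λI) = λ^2 - 3λ - 10 = 0.
Eigenvalues λ = 5, -2.
For λ=5: (A-λI) row 1 is [-21, 21], so an eigenvector is (-1, -1).
For λ=-2: (A-λI) row 1 is [-14, 21], so an eigenvector is (-3, -2).
General solution: c_1e^(5t)(-1,-1) + c_2e^(-2t)(-3,-2).
Applying x(0)=4, z(0)=-1 gives c_1=11, c_2=-5.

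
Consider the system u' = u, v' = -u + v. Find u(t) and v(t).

u(t) = K_2e^(t), v(t) = -K_1e^(t) - K_2te^(t) + 2K_2e^(t)

Coefficient matrix A = [[1, 0], [-1, 1]].
Characteristic polynomial det(A - λI) = λ^2 - 2λ + 1 = 0.
Single eigenvalue λ = 1 with algebraic multiplicity 2.
Eigenvector v = (0,-1); generalized eigenvector w with (A-λI)w=v is (1,2).
General solution: e^(t)[K_1·v + K_2·(t·v + w)].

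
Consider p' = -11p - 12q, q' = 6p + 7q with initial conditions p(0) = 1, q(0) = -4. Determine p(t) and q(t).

Coefficient matrix A = [[-11, -12], [6, 7]].
Characteristic polynomial det(A - λI) = λ^2 + 4λ - 5 = 0.
Eigenvalues λ = 1, -5.
For λ=1: (A-λI) row 1 is [-12, -12], so an eigenvector is (-1, 1).
For λ=-5: (A-λI) row 1 is [-6, -12], so an eigenvector is (2, -1).
General solution: c_1e^(t)(-1,1) + c_2e^(-5t)(2,-1).
Applying p(0)=1, q(0)=-4 gives c_1=-7, c_2=-3.

p(t) = 7e^(t) - 6e^(-5t), q(t) = -7e^(t) + 3e^(-5t)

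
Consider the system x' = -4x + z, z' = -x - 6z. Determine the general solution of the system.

x(t) = -c_1e^(-5t) - c_2te^(-5t) + c_2e^(-5t), z(t) = c_1e^(-5t) + c_2te^(-5t) - 2c_2e^(-5t)

Coefficient matrix A = [[-4, 1], [-1, -6]].
Characteristic polynomial det(A - λI) = λ^2 + 10λ + 25 = 0.
Single eigenvalue λ = -5 with algebraic multiplicity 2.
Eigenvector v = (-1,1); generalized eigenvector w with (A-λI)w=v is (1,-2).
General solution: e^(-5t)[c_1·v + c_2·(t·v + w)].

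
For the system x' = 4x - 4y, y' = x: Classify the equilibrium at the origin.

A = [[4,-4],[1,0]]; det(A-λI) = λ^2 - 4λ + 4.
repeated λ = 2 with a single eigenvector.

unstable improper node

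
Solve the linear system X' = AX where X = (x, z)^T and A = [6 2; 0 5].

Coefficient matrix A = [[6, 2], [0, 5]].
Characteristic polynomial det(A - λI) = λ^2 - 11λ + 30 = 0.
Eigenvalues λ = 6, 5.
For λ=6: (A-λI) row 1 is [0, 2], so an eigenvector is (1, 0).
For λ=5: (A-λI) row 1 is [1, 2], so an eigenvector is (2, -1).
General solution: K_1e^(6t)(1,0) + K_2e^(5t)(2,-1).

x(t) = K_1e^(6t) + 2K_2e^(5t), z(t) = -K_2e^(5t)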